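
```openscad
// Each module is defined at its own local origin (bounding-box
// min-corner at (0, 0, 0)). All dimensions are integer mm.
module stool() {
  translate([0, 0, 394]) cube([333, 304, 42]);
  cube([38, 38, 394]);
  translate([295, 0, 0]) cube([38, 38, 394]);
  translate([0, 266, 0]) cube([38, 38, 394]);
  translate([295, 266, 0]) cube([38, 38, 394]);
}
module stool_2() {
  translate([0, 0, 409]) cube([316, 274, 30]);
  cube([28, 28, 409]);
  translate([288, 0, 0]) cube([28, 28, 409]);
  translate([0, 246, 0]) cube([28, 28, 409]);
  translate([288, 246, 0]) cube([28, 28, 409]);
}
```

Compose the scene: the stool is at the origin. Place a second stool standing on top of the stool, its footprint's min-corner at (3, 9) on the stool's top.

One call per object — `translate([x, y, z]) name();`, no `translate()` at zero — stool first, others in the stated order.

stool();
translate([3, 9, 436]) stool_2();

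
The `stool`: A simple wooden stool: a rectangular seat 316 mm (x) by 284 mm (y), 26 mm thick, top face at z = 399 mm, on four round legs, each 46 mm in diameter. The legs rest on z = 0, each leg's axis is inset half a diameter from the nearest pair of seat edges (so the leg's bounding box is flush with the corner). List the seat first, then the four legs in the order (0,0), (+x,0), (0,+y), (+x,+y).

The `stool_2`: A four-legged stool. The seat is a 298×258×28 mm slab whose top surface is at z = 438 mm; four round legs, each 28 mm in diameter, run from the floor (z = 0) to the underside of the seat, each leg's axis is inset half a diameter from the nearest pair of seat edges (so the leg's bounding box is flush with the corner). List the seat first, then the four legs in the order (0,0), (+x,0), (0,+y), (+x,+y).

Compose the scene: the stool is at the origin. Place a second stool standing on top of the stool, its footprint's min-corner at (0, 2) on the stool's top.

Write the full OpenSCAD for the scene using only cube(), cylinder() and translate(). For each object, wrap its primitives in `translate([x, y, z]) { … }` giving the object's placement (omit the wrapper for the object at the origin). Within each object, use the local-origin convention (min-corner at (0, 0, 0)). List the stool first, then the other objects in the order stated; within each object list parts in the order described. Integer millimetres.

translate([0, 0, 373]) cube([316, 284, 26]);
translate([23, 23, 0]) cylinder(h = 373, r = 23);
translate([293, 23, 0]) cylinder(h = 373, r = 23);
translate([23, 261, 0]) cylinder(h = 373, r = 23);
translate([293, 261, 0]) cylinder(h = 373, r = 23);
translate([0, 2, 399]) {
  translate([0, 0, 410]) cube([298, 258, 28]);
  translate([14, 14, 0]) cylinder(h = 410, r = 14);
  translate([284, 14, 0]) cylinder(h = 410, r = 14);
  translate([14, 244, 0]) cylinder(h = 410, r = 14);
  translate([284, 244, 0]) cylinder(h = 410, r = 14);
}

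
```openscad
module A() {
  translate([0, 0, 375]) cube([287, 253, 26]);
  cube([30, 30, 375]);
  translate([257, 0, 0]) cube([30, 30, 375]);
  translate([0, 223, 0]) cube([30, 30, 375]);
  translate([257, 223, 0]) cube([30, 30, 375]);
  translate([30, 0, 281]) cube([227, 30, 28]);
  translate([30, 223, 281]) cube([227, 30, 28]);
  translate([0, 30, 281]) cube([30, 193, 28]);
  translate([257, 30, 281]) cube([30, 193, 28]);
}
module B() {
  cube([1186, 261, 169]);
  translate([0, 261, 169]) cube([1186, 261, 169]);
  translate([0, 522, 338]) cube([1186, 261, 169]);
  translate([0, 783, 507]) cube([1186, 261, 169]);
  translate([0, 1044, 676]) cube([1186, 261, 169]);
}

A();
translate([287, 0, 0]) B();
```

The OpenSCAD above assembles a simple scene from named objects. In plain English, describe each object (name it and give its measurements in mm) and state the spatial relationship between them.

A is a simple wooden stool: a rectangular seat 287 mm (x) by 253 mm (y), 26 mm thick, top face at z = 401 mm, on four square legs, each 30×30 mm in cross-section. The legs rest on z = 0, each flush with a corner of the seat. Four stretchers, 30 mm wide and 28 mm tall, connect adjacent legs with their undersides at z = 281 mm, each running between the inner faces of the legs it joins and aligned with the legs' outer faces on the other axis.

B is a straight staircase of 5 solid steps. Each step is 1186 mm wide (x), 261 mm deep (y, the going) and 169 mm tall (the rise). The first step rests on the floor; each subsequent step sits one going further in +y and one rise higher in +z, directly behind and above the previous step with no overlap.

The staircase is against the stool's +x side, with their −y faces flush.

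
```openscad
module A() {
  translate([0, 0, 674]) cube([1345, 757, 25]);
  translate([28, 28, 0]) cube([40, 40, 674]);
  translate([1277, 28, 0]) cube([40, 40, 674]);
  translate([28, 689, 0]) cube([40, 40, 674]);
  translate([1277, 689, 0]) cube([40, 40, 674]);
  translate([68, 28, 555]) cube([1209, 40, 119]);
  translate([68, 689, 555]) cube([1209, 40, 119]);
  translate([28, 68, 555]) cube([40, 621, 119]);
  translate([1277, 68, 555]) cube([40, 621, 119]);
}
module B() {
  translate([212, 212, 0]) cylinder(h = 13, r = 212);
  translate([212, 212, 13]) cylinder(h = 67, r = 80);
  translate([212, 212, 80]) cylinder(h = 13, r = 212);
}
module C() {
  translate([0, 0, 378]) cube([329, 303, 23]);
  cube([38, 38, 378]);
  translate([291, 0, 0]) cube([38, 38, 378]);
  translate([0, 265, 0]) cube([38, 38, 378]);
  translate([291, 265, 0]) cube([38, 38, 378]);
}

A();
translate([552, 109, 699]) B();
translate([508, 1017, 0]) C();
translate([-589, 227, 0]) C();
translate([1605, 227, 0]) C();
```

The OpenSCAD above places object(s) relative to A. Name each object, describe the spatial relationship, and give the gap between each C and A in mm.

Each stool's nearest face is 260 mm from the table's bounding box.

A is a table. B is a spool. C is a stool. The spool is on top of the table. Three stools sit around the table at the +y, −x, +x sides. The gap between each stool and the table is 260 mm.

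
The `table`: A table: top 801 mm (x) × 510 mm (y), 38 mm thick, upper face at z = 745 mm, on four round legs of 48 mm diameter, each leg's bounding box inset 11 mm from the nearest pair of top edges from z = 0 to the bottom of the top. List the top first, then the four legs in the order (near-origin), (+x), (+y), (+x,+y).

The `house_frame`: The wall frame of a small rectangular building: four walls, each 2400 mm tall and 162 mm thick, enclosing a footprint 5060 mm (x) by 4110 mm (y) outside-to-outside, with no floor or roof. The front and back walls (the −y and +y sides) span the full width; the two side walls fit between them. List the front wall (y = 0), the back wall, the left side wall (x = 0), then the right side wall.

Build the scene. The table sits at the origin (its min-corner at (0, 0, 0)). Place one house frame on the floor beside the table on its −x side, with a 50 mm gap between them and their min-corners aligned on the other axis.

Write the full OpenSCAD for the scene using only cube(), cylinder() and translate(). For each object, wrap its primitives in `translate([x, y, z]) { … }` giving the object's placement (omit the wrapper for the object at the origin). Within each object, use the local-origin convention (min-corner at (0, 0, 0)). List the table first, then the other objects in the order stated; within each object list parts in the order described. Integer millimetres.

translate([0, 0, 707]) cube([801, 510, 38]);
translate([35, 35, 0]) cylinder(h = 707, r = 24);
translate([766, 35, 0]) cylinder(h = 707, r = 24);
translate([35, 475, 0]) cylinder(h = 707, r = 24);
translate([766, 475, 0]) cylinder(h = 707, r = 24);
translate([-5110, 0, 0]) {
  cube([5060, 162, 2400]);
  translate([0, 3948, 0]) cube([5060, 162, 2400]);
  translate([0, 162, 0]) cube([162, 3786, 2400]);
  translate([4898, 162, 0]) cube([162, 3786, 2400]);
}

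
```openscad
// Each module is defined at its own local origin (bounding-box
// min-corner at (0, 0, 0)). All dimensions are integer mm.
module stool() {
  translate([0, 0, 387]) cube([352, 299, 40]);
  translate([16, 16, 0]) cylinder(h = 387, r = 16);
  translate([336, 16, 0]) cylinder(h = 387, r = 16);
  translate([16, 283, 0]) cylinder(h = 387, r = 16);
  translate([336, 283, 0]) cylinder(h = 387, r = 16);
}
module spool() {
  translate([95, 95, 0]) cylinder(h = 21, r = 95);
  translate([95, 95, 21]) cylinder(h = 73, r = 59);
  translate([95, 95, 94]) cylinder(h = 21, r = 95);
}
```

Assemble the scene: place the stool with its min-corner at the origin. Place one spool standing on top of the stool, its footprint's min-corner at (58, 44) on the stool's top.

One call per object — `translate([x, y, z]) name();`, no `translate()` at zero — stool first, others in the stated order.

stool();
translate([58, 44, 427]) spool();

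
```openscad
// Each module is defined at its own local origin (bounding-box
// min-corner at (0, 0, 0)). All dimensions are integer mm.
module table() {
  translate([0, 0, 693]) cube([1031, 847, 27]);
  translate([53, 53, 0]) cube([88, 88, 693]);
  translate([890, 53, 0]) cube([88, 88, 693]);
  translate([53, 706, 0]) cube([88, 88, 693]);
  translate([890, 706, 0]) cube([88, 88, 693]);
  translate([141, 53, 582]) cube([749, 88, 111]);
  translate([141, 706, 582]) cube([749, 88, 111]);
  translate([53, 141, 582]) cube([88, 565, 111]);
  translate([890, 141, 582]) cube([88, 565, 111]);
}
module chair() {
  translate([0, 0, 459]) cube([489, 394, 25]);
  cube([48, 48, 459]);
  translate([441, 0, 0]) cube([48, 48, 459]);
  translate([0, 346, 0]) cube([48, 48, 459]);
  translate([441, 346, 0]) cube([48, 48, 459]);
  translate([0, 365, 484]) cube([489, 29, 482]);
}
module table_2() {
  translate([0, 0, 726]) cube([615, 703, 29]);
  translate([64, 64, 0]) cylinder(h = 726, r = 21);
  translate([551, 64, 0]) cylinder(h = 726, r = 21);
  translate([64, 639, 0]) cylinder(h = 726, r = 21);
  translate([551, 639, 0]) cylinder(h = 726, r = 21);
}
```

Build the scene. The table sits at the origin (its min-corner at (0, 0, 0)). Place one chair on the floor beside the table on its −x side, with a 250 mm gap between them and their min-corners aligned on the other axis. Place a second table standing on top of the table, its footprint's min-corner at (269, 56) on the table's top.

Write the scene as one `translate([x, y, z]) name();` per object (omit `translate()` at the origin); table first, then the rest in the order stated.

table();
translate([-739, 0, 0]) chair();
translate([269, 56, 720]) table_2();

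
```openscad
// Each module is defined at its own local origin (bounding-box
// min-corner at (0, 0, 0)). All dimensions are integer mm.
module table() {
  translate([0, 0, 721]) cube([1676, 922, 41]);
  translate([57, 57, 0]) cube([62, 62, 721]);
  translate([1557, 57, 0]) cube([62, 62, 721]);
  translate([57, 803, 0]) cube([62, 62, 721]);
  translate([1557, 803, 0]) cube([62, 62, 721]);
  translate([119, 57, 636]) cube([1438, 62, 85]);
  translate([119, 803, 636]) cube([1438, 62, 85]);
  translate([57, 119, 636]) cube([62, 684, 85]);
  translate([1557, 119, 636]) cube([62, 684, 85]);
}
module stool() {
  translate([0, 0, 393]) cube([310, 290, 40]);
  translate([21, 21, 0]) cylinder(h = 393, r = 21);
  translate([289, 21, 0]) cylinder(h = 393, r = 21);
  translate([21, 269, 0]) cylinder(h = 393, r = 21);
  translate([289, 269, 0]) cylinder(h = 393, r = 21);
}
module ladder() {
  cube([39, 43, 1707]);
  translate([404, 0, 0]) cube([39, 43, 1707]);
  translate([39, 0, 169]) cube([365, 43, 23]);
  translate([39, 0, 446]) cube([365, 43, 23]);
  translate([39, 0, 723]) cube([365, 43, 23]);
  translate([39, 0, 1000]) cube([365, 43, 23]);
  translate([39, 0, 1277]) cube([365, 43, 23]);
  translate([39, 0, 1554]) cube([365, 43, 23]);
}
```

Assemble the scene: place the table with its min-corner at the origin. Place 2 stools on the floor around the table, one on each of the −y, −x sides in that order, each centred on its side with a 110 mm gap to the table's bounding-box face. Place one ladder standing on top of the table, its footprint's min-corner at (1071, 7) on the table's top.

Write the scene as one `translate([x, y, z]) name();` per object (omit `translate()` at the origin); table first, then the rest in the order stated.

table();
translate([683, -400, 0]) stool();
translate([-420, 316, 0]) stool();
translate([1071, 7, 762]) ladder();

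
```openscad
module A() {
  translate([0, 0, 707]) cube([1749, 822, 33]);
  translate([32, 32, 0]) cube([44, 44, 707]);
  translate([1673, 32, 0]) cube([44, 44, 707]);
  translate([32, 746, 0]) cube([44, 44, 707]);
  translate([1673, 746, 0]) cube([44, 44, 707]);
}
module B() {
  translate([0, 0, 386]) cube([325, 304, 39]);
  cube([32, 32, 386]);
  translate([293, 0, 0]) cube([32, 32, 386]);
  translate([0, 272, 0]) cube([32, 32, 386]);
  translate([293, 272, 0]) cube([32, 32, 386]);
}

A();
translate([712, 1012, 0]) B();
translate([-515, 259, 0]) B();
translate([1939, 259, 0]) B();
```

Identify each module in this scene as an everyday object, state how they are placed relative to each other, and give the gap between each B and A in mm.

Each stool's nearest face is 190 mm from the table's bounding box.

A is a table. B is a stool. Three stools sit around the table at the +y, −x, +x sides. The gap between each stool and the table is 190 mm.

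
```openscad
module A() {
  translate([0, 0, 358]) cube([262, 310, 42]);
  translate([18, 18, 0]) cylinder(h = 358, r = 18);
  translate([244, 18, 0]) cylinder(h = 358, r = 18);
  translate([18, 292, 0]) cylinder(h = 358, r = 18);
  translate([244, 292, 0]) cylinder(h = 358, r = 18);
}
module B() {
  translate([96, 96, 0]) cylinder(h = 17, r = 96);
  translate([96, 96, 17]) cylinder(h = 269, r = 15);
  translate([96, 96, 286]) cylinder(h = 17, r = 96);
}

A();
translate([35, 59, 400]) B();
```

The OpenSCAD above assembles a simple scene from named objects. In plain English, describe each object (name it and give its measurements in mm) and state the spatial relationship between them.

A is a four-legged stool. The seat is a 262×310×42 mm slab whose top surface is at z = 400 mm; four round legs, each 36 mm in diameter, run from the floor (z = 0) to the underside of the seat, each leg's axis is inset half a diameter from the nearest pair of seat edges (so the leg's bounding box is flush with the corner).

B is a spool: two coaxial disc flanges of radius 96 mm and thickness 17 mm, joined by a core cylinder of radius 15 mm and height 269 mm. The lower flange rests on z = 0 and the three cylinders share a vertical axis.

The spool is on top of the stool, centred.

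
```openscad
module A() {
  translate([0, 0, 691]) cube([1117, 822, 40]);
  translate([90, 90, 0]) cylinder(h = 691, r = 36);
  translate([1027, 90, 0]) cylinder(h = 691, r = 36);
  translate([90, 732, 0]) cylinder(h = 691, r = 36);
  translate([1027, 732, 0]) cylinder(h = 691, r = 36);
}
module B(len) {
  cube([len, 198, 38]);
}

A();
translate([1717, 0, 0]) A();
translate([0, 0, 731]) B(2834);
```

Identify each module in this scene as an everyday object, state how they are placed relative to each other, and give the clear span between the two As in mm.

A is a table. B is a beam. A beam spans the tops of two tables. The clear span between the two tables is 600 mm.

Second table starts at x = 1717; first ends at x = 1117; clear span = 1717 − 1117 = 600 mm.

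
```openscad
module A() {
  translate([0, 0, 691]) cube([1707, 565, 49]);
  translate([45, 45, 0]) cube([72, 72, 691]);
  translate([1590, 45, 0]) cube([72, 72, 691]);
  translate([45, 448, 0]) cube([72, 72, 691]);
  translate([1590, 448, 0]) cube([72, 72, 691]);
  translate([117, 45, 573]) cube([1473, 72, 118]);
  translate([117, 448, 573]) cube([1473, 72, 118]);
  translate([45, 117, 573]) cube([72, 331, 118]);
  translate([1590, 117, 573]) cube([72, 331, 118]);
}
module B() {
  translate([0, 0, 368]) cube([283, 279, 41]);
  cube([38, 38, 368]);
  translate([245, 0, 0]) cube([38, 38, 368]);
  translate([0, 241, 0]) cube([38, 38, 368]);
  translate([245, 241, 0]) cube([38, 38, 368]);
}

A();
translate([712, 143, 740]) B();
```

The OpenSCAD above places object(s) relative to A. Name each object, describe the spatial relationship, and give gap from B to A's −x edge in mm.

A is a table. B is a stool. The stool is on top of the table, centred. The gap from the stool to the table's −x edge is 712 mm.

The stool's min-x is at 712; the table's min-x is 0; gap = 712 mm.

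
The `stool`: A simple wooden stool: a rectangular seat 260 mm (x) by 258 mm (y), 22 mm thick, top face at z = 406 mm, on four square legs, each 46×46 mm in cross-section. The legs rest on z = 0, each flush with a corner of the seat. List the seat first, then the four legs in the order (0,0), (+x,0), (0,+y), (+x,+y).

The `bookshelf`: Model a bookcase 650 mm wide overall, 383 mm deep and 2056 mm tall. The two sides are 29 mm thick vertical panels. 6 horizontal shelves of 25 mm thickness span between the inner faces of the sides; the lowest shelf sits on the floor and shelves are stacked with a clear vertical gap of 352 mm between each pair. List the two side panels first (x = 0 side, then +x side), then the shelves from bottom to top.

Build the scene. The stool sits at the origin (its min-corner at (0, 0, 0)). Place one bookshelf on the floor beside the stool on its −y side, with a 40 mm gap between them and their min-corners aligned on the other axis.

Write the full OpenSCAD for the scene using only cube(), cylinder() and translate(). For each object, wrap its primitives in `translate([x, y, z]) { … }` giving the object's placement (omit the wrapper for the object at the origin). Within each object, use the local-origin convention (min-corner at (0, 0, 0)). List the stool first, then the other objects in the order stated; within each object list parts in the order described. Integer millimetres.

translate([0, 0, 384]) cube([260, 258, 22]);
cube([46, 46, 384]);
translate([214, 0, 0]) cube([46, 46, 384]);
translate([0, 212, 0]) cube([46, 46, 384]);
translate([214, 212, 0]) cube([46, 46, 384]);
translate([0, -423, 0]) {
  cube([29, 383, 2056]);
  translate([621, 0, 0]) cube([29, 383, 2056]);
  translate([29, 0, 0]) cube([592, 383, 25]);
  translate([29, 0, 377]) cube([592, 383, 25]);
  translate([29, 0, 754]) cube([592, 383, 25]);
  translate([29, 0, 1131]) cube([592, 383, 25]);
  translate([29, 0, 1508]) cube([592, 383, 25]);
  translate([29, 0, 1885]) cube([592, 383, 25]);
}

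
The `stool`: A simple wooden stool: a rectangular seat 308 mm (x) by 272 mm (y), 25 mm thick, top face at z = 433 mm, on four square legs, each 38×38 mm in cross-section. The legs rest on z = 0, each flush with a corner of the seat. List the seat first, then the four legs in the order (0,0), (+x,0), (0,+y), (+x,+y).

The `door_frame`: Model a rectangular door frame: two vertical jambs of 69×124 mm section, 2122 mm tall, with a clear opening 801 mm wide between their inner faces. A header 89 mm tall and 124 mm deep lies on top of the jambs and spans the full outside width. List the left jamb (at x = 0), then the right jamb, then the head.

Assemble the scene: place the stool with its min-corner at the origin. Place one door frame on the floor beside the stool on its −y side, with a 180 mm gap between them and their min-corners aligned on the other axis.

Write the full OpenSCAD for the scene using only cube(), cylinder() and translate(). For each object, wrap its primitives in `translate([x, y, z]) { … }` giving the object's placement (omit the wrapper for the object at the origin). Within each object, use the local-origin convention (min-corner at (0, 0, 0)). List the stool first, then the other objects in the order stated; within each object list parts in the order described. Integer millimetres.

translate([0, 0, 408]) cube([308, 272, 25]);
cube([38, 38, 408]);
translate([270, 0, 0]) cube([38, 38, 408]);
translate([0, 234, 0]) cube([38, 38, 408]);
translate([270, 234, 0]) cube([38, 38, 408]);
translate([0, -304, 0]) {
  cube([69, 124, 2122]);
  translate([870, 0, 0]) cube([69, 124, 2122]);
  translate([0, 0, 2122]) cube([939, 124, 89]);
}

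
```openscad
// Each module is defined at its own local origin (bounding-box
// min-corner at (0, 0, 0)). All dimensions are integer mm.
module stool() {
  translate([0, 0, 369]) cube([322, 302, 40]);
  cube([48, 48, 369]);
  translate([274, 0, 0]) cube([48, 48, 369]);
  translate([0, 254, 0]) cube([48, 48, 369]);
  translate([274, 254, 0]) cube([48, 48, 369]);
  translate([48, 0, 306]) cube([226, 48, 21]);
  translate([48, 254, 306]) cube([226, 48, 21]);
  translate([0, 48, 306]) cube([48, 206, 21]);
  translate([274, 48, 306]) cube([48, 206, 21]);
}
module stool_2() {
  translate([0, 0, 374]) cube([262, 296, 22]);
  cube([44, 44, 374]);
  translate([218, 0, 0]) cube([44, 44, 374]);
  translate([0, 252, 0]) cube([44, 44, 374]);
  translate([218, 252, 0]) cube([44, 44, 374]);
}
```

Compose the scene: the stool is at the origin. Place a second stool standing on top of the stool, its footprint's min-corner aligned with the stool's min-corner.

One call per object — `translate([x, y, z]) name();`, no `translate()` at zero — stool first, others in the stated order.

stool();
translate([0, 0, 409]) stool_2();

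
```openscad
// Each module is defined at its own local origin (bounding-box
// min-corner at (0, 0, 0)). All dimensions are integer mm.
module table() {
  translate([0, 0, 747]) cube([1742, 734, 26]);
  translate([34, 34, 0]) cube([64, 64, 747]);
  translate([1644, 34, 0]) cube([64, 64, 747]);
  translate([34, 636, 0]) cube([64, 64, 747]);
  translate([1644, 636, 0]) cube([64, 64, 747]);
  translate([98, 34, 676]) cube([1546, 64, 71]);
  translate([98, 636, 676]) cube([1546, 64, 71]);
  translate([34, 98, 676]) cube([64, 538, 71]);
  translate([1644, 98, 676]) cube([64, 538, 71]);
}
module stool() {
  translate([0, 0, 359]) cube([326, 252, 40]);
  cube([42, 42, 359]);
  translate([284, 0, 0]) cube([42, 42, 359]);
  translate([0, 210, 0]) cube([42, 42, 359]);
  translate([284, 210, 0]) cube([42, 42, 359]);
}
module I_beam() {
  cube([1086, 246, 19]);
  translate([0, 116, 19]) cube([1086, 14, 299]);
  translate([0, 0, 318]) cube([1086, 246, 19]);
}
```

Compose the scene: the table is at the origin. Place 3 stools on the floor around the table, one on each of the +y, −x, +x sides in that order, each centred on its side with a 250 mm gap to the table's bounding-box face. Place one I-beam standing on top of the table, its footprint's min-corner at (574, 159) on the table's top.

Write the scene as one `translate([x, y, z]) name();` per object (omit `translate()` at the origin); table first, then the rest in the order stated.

table();
translate([708, 984, 0]) stool();
translate([-576, 241, 0]) stool();
translate([1992, 241, 0]) stool();
translate([574, 159, 773]) I_beam();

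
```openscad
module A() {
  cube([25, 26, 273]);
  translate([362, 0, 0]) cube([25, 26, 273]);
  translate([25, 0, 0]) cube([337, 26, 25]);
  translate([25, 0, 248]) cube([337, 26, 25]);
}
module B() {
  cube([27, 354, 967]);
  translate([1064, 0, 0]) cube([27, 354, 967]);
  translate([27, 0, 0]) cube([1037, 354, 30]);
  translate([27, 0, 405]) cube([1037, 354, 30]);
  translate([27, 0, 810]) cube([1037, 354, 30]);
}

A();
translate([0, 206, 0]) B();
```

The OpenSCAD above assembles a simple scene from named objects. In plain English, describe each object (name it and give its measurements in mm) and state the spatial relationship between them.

A is a rectangular picture frame lying in the x–z plane (depth along y). The opening is 337 mm wide (x) by 223 mm tall (z), surrounded by a border 25 mm wide on all four sides. The frame is 26 mm deep and is made of two full-height vertical stiles with two horizontal rails fitted between them.

B is an open bookshelf. Two side panels, each 27 mm thick, 354 mm deep and 967 mm tall, stand 1091 mm apart (outside-to-outside). Between them sit 3 shelves, each 30 mm thick and 354 mm deep, spanning the full gap between the sides. The bottom shelf rests on the floor (its underside at z = 0) and the clear gap between one shelf's top and the next shelf's underside is 375 mm.

The bookshelf is on the floor beside the picture frame on its +y side.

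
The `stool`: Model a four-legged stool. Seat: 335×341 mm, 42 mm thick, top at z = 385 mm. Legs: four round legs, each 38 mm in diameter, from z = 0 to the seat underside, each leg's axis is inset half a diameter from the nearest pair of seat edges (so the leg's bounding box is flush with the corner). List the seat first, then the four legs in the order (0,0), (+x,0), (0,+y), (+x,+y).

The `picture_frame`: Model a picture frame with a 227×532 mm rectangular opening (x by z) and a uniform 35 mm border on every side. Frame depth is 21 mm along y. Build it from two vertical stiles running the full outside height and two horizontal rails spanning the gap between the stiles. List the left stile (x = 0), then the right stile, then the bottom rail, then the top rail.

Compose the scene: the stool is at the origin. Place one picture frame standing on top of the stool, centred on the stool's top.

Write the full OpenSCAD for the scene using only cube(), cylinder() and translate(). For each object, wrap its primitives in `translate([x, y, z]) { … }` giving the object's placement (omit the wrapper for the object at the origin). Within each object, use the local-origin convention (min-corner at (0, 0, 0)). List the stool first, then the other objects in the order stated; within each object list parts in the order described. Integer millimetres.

translate([0, 0, 343]) cube([335, 341, 42]);
translate([19, 19, 0]) cylinder(h = 343, r = 19);
translate([316, 19, 0]) cylinder(h = 343, r = 19);
translate([19, 322, 0]) cylinder(h = 343, r = 19);
translate([316, 322, 0]) cylinder(h = 343, r = 19);
translate([19, 160, 385]) {
  cube([35, 21, 602]);
  translate([262, 0, 0]) cube([35, 21, 602]);
  translate([35, 0, 0]) cube([227, 21, 35]);
  translate([35, 0, 567]) cube([227, 21, 35]);
}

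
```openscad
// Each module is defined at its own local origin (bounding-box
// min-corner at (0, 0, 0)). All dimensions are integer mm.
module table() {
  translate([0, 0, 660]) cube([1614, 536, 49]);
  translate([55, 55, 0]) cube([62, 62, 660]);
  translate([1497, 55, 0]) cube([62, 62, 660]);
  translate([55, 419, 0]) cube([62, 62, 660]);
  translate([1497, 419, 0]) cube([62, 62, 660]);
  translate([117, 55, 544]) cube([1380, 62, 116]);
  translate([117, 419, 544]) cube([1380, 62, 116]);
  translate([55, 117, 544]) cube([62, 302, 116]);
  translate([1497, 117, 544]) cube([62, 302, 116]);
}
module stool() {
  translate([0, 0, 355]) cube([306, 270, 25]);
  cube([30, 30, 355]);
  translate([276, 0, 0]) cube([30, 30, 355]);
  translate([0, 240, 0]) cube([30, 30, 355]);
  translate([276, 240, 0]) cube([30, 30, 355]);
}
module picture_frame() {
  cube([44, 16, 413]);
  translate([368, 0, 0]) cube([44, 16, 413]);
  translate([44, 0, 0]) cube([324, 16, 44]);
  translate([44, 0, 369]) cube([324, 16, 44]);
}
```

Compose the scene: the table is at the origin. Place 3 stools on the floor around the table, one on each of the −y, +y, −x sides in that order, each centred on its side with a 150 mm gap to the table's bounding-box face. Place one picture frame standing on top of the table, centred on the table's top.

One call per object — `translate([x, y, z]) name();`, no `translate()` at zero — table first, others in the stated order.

table();
translate([654, -420, 0]) stool();
translate([654, 686, 0]) stool();
translate([-456, 133, 0]) stool();
translate([601, 260, 709]) picture_frame();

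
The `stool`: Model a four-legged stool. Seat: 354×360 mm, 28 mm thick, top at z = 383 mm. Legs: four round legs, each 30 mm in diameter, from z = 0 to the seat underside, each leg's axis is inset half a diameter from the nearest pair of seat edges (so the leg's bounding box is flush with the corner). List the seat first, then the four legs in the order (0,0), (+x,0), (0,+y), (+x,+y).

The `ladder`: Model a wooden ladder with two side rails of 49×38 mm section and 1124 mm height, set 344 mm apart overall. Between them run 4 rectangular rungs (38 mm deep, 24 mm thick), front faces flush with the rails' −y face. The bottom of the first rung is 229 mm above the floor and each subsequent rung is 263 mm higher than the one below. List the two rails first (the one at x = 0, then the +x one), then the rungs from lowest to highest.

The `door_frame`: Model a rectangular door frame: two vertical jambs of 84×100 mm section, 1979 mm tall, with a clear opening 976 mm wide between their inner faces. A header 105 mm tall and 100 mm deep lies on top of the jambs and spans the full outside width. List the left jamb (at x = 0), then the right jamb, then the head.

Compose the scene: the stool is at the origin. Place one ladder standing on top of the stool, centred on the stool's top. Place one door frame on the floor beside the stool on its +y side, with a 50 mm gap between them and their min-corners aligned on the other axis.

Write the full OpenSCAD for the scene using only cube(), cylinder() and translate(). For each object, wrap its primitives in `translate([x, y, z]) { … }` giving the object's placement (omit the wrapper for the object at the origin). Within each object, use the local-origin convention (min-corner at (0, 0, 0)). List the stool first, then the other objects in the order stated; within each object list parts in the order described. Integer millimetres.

translate([0, 0, 355]) cube([354, 360, 28]);
translate([15, 15, 0]) cylinder(h = 355, r = 15);
translate([339, 15, 0]) cylinder(h = 355, r = 15);
translate([15, 345, 0]) cylinder(h = 355, r = 15);
translate([339, 345, 0]) cylinder(h = 355, r = 15);
translate([5, 161, 383]) {
  cube([49, 38, 1124]);
  translate([295, 0, 0]) cube([49, 38, 1124]);
  translate([49, 0, 229]) cube([246, 38, 24]);
  translate([49, 0, 492]) cube([246, 38, 24]);
  translate([49, 0, 755]) cube([246, 38, 24]);
  translate([49, 0, 1018]) cube([246, 38, 24]);
}
translate([0, 410, 0]) {
  cube([84, 100, 1979]);
  translate([1060, 0, 0]) cube([84, 100, 1979]);
  translate([0, 0, 1979]) cube([1144, 100, 105]);
}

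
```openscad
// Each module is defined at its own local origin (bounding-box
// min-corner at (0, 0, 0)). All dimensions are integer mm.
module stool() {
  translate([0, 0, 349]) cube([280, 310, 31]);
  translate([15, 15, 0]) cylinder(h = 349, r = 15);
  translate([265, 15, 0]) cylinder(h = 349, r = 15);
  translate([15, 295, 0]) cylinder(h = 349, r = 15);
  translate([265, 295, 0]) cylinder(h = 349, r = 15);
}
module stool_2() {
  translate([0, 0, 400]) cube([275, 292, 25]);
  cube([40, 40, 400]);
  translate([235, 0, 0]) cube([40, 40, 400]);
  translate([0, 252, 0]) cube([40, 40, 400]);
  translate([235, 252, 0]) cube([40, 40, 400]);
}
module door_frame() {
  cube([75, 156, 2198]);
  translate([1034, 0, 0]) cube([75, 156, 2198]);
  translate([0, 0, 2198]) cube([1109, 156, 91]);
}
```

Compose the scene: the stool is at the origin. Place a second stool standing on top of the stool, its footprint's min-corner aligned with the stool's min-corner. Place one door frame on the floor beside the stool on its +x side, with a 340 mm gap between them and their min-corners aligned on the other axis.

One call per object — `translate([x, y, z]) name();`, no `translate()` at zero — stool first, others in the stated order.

stool();
translate([0, 0, 380]) stool_2();
translate([620, 0, 0]) door_frame();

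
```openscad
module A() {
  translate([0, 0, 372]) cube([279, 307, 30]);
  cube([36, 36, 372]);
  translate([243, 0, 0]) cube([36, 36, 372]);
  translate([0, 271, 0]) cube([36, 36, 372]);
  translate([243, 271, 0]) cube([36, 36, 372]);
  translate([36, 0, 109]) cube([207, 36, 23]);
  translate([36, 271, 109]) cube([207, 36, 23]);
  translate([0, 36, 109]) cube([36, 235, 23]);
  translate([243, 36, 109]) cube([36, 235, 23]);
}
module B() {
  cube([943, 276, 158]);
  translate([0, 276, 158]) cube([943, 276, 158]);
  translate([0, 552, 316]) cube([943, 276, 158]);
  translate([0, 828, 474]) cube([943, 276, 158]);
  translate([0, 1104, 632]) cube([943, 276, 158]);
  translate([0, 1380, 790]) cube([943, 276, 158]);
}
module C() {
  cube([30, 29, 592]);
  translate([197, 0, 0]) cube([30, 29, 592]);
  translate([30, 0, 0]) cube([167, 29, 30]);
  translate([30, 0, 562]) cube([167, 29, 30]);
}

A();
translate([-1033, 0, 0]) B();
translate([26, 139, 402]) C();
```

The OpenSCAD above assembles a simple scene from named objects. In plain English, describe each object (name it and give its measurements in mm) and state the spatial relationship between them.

A is a simple wooden stool: a rectangular seat 279 mm (x) by 307 mm (y), 30 mm thick, top face at z = 402 mm, on four square legs, each 36×36 mm in cross-section. The legs rest on z = 0, each flush with a corner of the seat. Four stretchers, 36 mm wide and 23 mm tall, connect adjacent legs with their undersides at z = 109 mm, each running between the inner faces of the legs it joins and aligned with the legs' outer faces on the other axis.

B is a straight staircase of 6 solid steps. Each step is 943 mm wide (x), 276 mm deep (y, the going) and 158 mm tall (the rise). The first step rests on the floor; each subsequent step sits one going further in +y and one rise higher in +z, directly behind and above the previous step with no overlap.

C is a rectangular picture frame lying in the x–z plane (depth along y). The opening is 167 mm wide (x) by 532 mm tall (z), surrounded by a border 30 mm wide on all four sides. The frame is 29 mm deep and is made of two full-height vertical stiles with two horizontal rails fitted between them.

The staircase is on the floor beside the stool on its −x side. The picture frame is on top of the stool, centred.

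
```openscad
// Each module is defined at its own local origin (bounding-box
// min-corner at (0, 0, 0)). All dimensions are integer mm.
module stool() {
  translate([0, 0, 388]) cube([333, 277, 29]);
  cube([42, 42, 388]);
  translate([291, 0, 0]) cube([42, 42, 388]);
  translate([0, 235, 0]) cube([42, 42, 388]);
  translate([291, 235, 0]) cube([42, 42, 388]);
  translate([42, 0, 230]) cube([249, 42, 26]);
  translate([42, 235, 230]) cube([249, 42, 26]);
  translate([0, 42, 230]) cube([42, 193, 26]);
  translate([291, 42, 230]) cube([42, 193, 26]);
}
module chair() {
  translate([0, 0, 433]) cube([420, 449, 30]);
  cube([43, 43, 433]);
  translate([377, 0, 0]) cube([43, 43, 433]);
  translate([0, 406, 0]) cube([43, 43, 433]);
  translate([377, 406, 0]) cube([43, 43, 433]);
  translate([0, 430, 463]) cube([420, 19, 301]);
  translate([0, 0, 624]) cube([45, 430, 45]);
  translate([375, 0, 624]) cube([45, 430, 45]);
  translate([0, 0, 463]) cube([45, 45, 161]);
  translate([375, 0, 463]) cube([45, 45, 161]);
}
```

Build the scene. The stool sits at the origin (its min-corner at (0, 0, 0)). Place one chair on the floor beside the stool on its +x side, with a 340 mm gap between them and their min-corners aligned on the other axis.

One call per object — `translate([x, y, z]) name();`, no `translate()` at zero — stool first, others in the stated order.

stool();
translate([673, 0, 0]) chair();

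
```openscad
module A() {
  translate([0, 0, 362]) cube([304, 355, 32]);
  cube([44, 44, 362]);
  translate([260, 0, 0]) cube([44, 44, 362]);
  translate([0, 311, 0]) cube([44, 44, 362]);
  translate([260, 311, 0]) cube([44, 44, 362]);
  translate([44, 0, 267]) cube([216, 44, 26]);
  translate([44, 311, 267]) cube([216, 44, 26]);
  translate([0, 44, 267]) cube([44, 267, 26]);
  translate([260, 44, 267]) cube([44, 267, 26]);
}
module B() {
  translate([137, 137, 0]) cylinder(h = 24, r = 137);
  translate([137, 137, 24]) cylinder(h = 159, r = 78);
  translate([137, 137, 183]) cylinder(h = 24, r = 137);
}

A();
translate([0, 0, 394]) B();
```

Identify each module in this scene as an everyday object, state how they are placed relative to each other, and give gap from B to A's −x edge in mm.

A is a stool. B is a spool. The spool is on top of the stool. The gap from the spool to the stool's −x edge is 0 mm.

The spool's min-x is at 0; the stool's min-x is 0; gap = 0 mm.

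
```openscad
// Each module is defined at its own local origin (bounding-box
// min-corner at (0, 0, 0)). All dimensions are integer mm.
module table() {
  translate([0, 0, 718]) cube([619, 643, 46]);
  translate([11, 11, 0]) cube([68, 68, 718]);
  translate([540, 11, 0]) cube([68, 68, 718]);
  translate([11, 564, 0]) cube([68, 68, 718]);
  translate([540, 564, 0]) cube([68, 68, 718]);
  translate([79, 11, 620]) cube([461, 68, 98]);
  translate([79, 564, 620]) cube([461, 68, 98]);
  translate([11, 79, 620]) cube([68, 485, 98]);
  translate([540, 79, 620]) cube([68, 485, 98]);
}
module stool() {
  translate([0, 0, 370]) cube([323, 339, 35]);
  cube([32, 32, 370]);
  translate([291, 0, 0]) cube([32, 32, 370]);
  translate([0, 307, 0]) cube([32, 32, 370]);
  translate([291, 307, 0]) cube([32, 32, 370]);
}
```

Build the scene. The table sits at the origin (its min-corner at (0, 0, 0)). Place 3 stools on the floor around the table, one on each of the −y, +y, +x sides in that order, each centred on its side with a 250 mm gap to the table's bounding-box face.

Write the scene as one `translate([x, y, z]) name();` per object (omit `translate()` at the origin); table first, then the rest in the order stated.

table();
translate([148, -589, 0]) stool();
translate([148, 893, 0]) stool();
translate([869, 152, 0]) stool();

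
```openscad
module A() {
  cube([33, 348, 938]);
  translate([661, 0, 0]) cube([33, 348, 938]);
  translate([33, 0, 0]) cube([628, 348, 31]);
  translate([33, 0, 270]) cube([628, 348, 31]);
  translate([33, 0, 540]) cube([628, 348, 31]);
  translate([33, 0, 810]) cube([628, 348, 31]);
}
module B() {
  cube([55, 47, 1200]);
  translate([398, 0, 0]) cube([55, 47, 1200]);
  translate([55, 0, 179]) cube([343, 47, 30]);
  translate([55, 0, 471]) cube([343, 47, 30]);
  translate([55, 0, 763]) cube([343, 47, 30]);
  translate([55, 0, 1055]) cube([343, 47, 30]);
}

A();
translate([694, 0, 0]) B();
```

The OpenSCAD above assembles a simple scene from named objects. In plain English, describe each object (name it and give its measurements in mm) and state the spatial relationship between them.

A is a bookshelf 694 mm wide overall, 348 mm deep and 938 mm tall. The two sides are 33 mm thick vertical panels. 4 horizontal shelves of 31 mm thickness span between the inner faces of the sides; the lowest shelf sits on the floor and shelves are stacked with a clear vertical gap of 239 mm between each pair.

B is a straight ladder. Two 55×47 mm vertical rails, 1200 mm tall, stand 453 mm apart (outside-to-outside) with their front faces coplanar on the −y side. 4 rungs, each 47 mm deep and 30 mm tall, span between the inner faces of the rails, front faces flush with the rails. The lowest rung's underside is at z = 179 mm and rungs are spaced 292 mm apart (underside to underside).

The ladder is against the bookshelf's +x side, with their −y faces flush.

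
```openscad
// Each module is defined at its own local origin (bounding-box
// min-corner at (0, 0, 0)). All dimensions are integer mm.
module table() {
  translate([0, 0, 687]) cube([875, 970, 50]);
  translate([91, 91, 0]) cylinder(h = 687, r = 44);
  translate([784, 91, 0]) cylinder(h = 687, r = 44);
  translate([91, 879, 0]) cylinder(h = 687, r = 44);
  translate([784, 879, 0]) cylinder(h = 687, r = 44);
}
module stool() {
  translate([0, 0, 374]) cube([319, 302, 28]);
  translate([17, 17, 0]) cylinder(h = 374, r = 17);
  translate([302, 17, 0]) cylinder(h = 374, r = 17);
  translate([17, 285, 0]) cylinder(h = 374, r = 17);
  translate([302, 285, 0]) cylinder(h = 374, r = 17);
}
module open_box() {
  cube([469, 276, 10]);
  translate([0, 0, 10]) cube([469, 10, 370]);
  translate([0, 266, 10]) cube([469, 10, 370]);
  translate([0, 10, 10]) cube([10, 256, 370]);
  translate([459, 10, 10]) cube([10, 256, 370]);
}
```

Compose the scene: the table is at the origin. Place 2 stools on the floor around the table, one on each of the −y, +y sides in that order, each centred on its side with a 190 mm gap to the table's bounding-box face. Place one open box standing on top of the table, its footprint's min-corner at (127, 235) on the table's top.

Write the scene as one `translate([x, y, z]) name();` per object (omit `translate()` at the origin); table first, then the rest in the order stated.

table();
translate([278, -492, 0]) stool();
translate([278, 1160, 0]) stool();
translate([127, 235, 737]) open_box();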